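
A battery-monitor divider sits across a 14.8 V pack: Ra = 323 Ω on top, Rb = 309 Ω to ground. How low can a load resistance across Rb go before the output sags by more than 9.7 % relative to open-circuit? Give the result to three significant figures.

R_L(min) ≈ 1.47 kΩ

Output resistance R_th = Ra‖Rb = (323 × 309)/632.0 = 157.9 Ω.
The fractional drop is R_th/(R_th + R_L); requiring this ≤ 0.0970 gives R_L ≥ R_th(1/0.0970 − 1) = 157.9 × 9.309 = 1.47 kΩ.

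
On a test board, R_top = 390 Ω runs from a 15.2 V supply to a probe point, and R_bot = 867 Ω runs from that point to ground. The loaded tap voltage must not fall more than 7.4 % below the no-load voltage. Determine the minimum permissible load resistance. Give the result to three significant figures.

Output resistance R_th = R_top‖R_bot = (390 × 867)/1257 = 269.0 Ω.
The fractional drop is R_th/(R_th + R_L); requiring this ≤ 0.0740 gives R_L ≥ R_th(1/0.0740 − 1) = 269.0 × 12.51 = 3.37 kΩ.

R_L(min) ≈ 3.37 kΩ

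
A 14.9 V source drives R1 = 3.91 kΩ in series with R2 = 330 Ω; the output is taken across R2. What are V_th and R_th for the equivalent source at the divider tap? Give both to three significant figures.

V_th = 1.16 V, R_th = 304 Ω

V_th is the open-circuit tap voltage: 14.9 × 330/(3910 + 330) = 1.16 V.
With the supply zeroed, R1 and R2 appear in parallel from the tap: R_th = R1‖R2 = (3910 × 330)/4240 = 304 Ω.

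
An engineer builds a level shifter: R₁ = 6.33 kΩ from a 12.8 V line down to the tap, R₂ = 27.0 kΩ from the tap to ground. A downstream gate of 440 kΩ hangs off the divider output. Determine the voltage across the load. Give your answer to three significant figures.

V_out ≈ 10.2 V

The load sits in parallel with R₂: R₂‖R_L = (27.0 × 440) / (27.0 + 440) = 25.44 kΩ.
V_out = 12.8 × 25.44 / (6.33 + 25.44) = 12.8 × 25.44/31.77 = 10.2 V.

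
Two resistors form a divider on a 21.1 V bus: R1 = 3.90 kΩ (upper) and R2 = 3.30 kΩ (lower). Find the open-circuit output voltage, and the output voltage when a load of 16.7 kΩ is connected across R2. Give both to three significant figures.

Unloaded: 9.67 V; loaded: 8.74 V

Open-circuit: V = 21.1 × 3.30/(3.90 + 3.30) = 9.67 V.
With the load, R2 becomes R2‖R_L = 2.756 kΩ, so V = 21.1 × 2.756/6.655 = 8.74 V.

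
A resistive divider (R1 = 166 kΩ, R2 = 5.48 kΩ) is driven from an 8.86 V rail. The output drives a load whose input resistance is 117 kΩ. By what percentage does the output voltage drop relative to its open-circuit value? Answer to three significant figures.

The divider's output (Thévenin) resistance is R1‖R2 = 5.305 kΩ.
Fractional drop under load = R_th/(R_th + R_L) = 5.305 / (5.305 + 117) = 0.04337.
So the output falls by 4.34 %.

4.34 %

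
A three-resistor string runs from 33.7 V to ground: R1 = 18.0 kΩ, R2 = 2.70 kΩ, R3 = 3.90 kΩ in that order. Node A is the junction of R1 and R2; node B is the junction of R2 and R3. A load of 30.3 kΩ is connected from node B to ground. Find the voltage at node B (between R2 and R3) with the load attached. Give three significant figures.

At node B, R3 is in parallel with the load: R3‖R_L = 3.455 kΩ.
Below node A the resistance is R2 + (R3‖R_L) = 6.155 kΩ, so V_A = 33.7 × 6.155/24.16 = 8.587 V.
Then V_B = V_A × (R3‖R_L)/(R2 + R3‖R_L) = 8.587 × 3.455/6.155 = 4.82 V.

V ≈ 4.82 V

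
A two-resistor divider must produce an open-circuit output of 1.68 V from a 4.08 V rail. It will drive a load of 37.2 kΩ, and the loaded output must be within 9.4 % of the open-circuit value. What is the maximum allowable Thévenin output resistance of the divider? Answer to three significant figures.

R_th ≤ 3.86 kΩ

Loading drop = R_th/(R_th + R_L) ≤ 0.0940, so R_th ≤ R_L · ε/(1−ε) = 37.2 kΩ × 0.0940/0.9060 = 3.86 kΩ.
(Any R1, R2 with R2/(R1+R2) = 0.412 and R1‖R2 ≤ 3.86 kΩ will meet the spec.)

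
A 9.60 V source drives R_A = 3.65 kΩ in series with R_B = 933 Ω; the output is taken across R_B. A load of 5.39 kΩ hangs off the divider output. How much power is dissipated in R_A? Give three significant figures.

P ≈ 17.0 mW

Total resistance from the source is R_A + (R_B‖R_L) = 4445 Ω, so I = 9.60/4445 Ω = 2.160 mA.
P = I²·R_A = (2.160 mA)² × 3.65 kΩ = 17.0 mW.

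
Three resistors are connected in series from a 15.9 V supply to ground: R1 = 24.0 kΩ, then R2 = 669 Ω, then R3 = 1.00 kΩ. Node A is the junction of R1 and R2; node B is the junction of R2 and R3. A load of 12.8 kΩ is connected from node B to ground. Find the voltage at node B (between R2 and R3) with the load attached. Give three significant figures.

At node B, R3 is in parallel with the load: R3‖R_L = 927.5 Ω.
Below node A the resistance is R2 + (R3‖R_L) = 1597 Ω, so V_A = 15.9 × 1597/25600 = 0.9917 V.
Then V_B = V_A × (R3‖R_L)/(R2 + R3‖R_L) = 0.9917 × 927.5/1597 = 0.576 V.

V ≈ 0.576 V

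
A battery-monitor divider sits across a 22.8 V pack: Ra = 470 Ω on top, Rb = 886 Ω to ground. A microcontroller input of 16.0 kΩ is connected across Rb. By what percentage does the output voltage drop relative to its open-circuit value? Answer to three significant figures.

1.88 %

The divider's output (Thévenin) resistance is Ra‖Rb = 307.1 Ω.
Fractional drop under load = R_th/(R_th + R_L) = 307.1 / (307.1 + 16000) = 0.01883.
So the output falls by 1.88 %.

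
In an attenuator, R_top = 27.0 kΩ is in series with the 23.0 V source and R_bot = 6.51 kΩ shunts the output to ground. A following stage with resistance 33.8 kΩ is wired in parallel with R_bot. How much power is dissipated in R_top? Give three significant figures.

P ≈ 13.6 mW

Total resistance from the source is R_top + (R_bot‖R_L) = 32.46 kΩ, so I = 23.0/32.46 kΩ = 0.7086 mA.
P = I²·R_top = (0.7086 mA)² × 27.0 kΩ = 13.6 mW.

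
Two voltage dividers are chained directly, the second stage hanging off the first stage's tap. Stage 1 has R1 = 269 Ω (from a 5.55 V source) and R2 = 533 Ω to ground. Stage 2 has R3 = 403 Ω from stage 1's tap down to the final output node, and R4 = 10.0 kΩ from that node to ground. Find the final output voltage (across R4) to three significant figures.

V_out ≈ 3.49 V

Stage 2 presents R3+R4 = 10400 Ω as a load on stage 1's tap.
Stage 1's lower leg becomes R2‖(R3+R4) = 507.0 Ω, so V_mid = 5.55 × 507.0/776.0 = 3.626 V.
Stage 2 is itself unloaded: V_out = V_mid × R4/(R3+R4) = 3.626 × 10000/10400 = 3.49 V.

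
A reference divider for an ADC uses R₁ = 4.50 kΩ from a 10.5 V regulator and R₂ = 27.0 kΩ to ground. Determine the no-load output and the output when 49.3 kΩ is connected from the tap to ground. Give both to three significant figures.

Open-circuit: V = 10.5 × 27.0/(4.50 + 27.0) = 9.00 V.
With the load, R₂ becomes R₂‖R_L = 17.45 kΩ, so V = 10.5 × 17.45/21.95 = 8.35 V.

Unloaded: 9.00 V; loaded: 8.35 V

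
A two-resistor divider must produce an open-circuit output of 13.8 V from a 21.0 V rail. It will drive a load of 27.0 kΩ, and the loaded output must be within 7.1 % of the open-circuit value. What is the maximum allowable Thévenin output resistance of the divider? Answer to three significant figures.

R_th ≤ 2.06 kΩ

Loading drop = R_th/(R_th + R_L) ≤ 0.0710, so R_th ≤ R_L · ε/(1−ε) = 27.0 kΩ × 0.0710/0.9290 = 2.06 kΩ.
(Any R1, R2 with R2/(R1+R2) = 0.657 and R1‖R2 ≤ 2.06 kΩ will meet the spec.)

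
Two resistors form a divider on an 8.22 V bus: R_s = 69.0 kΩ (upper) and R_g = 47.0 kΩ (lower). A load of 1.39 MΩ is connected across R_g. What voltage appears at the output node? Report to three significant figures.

The load sits in parallel with R_g: R_g‖R_L = (47.0 × 1390) / (47.0 + 1390) = 45.46 kΩ.
V_out = 8.22 × 45.46 / (69.0 + 45.46) = 8.22 × 45.46/114.5 = 3.26 V.

V_out ≈ 3.26 V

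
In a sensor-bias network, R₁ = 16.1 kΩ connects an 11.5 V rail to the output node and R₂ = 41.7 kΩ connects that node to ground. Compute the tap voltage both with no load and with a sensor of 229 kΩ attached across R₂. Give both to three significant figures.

Open-circuit: V = 11.5 × 41.7/(16.1 + 41.7) = 8.30 V.
With the load, R₂ becomes R₂‖R_L = 35.28 kΩ, so V = 11.5 × 35.28/51.38 = 7.90 V.

Unloaded: 8.30 V; loaded: 7.90 V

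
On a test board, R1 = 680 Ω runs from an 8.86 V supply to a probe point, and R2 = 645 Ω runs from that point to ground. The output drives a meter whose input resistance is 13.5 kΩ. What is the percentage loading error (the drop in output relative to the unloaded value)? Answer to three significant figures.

2.39 %

The divider's output (Thévenin) resistance is R1‖R2 = 331.0 Ω.
Fractional drop under load = R_th/(R_th + R_L) = 331.0 / (331.0 + 13500) = 0.02393.
So the output falls by 2.39 %.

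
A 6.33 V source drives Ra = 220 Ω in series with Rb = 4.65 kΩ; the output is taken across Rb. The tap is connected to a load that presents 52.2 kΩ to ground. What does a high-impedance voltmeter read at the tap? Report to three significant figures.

V_out ≈ 6.02 V

The load sits in parallel with Rb: Rb‖R_L = (4650 × 52200) / (4650 + 52200) = 4270 Ω.
V_out = 6.33 × 4270 / (220 + 4270) = 6.33 × 4270/4490 = 6.02 V.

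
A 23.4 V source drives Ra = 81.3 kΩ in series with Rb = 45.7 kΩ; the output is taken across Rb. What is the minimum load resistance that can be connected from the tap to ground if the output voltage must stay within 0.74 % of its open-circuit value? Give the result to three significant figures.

Output resistance R_th = Ra‖Rb = (81.3 × 45.7)/127.0 = 29.26 kΩ.
The fractional drop is R_th/(R_th + R_L); requiring this ≤ 0.00740 gives R_L ≥ R_th(1/0.00740 − 1) = 29.26 × 134.1 = 3.92 MΩ.

R_L(min) ≈ 3.92 MΩ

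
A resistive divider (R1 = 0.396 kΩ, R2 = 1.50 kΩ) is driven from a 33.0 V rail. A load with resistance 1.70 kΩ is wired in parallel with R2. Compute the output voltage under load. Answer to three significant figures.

The load sits in parallel with R2: R2‖R_L = (1500 × 1700) / (1500 + 1700) = 796.9 Ω.
V_out = 33.0 × 796.9 / (396 + 796.9) = 33.0 × 796.9/1193 = 22.0 V.

V_out ≈ 22.0 V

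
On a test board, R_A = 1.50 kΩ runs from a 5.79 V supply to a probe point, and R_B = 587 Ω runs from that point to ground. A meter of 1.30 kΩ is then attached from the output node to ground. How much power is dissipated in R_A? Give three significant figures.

P ≈ 13.9 mW

Total resistance from the source is R_A + (R_B‖R_L) = 1904 Ω, so I = 5.79/1904 Ω = 3.040 mA.
P = I²·R_A = (3.040 mA)² × 1.50 kΩ = 13.9 mW.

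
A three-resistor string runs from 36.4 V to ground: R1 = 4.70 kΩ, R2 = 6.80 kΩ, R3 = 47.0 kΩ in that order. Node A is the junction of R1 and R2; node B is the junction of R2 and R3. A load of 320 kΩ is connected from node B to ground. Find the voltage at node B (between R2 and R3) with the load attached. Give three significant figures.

V ≈ 28.4 V

At node B, R3 is in parallel with the load: R3‖R_L = 40.98 kΩ.
Below node A the resistance is R2 + (R3‖R_L) = 47.78 kΩ, so V_A = 36.4 × 47.78/52.48 = 33.14 V.
Then V_B = V_A × (R3‖R_L)/(R2 + R3‖R_L) = 33.14 × 40.98/47.78 = 28.4 V.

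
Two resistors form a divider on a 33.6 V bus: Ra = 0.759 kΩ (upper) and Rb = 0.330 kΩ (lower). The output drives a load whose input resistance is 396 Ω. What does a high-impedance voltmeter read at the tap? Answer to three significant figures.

V_out ≈ 6.44 V

The load sits in parallel with Rb: Rb‖R_L = (330 × 396) / (330 + 396) = 180.0 Ω.
V_out = 33.6 × 180.0 / (759 + 180.0) = 33.6 × 180.0/939.0 = 6.44 V.
(Unloaded it would have been 10.2 V.)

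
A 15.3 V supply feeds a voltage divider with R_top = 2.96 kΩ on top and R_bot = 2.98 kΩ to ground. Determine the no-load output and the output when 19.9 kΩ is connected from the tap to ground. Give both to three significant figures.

Open-circuit: V = 15.3 × 2.98/(2.96 + 2.98) = 7.68 V.
With the load, R_bot becomes R_bot‖R_L = 2.592 kΩ, so V = 15.3 × 2.592/5.552 = 7.14 V.

Unloaded: 7.68 V; loaded: 7.14 V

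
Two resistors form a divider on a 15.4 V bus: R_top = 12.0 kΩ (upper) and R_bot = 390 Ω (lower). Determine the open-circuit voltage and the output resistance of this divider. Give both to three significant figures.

V_th = 0.485 V, R_th = 378 Ω

V_th is the open-circuit tap voltage: 15.4 × 390/(12000 + 390) = 0.485 V.
With the supply zeroed, R_top and R_bot appear in parallel from the tap: R_th = R_top‖R_bot = (12000 × 390)/12390 = 378 Ω.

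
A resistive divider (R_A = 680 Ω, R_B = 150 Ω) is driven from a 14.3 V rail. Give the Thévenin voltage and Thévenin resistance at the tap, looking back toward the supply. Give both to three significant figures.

V_th = 2.58 V, R_th = 123 Ω

V_th is the open-circuit tap voltage: 14.3 × 150/(680 + 150) = 2.58 V.
With the supply zeroed, R_A and R_B appear in parallel from the tap: R_th = R_A‖R_B = (680 × 150)/830.0 = 123 Ω.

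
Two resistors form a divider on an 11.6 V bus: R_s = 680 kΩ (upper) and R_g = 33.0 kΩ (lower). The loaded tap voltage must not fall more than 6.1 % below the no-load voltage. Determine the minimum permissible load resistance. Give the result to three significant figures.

R_L(min) ≈ 484 kΩ

Output resistance R_th = R_s‖R_g = (680 × 33.0)/713.0 = 31.47 kΩ.
The fractional drop is R_th/(R_th + R_L); requiring this ≤ 0.0610 gives R_L ≥ R_th(1/0.0610 − 1) = 31.47 × 15.39 = 484 kΩ.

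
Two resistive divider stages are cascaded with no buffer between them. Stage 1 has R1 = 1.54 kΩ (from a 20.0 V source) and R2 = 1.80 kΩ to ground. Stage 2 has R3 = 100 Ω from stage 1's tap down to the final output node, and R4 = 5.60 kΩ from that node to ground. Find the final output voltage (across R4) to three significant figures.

Stage 2 presents R3+R4 = 5700 Ω as a load on stage 1's tap.
Stage 1's lower leg becomes R2‖(R3+R4) = 1368 Ω, so V_mid = 20.0 × 1368/2908 = 9.409 V.
Stage 2 is itself unloaded: V_out = V_mid × R4/(R3+R4) = 9.409 × 5600/5700 = 9.24 V.

V_out ≈ 9.24 V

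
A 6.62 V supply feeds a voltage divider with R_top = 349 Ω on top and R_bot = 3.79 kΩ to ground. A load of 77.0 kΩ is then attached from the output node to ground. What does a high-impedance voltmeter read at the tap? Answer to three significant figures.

The load sits in parallel with R_bot: R_bot‖R_L = (3790 × 77000) / (3790 + 77000) = 3612 Ω.
V_out = 6.62 × 3612 / (349 + 3612) = 6.62 × 3612/3961 = 6.04 V.

V_out ≈ 6.04 V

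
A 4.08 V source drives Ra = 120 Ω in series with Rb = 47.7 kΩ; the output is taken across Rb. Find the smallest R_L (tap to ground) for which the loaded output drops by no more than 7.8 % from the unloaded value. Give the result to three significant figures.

Output resistance R_th = Ra‖Rb = (120 × 47700)/47820 = 119.7 Ω.
The fractional drop is R_th/(R_th + R_L); requiring this ≤ 0.0780 gives R_L ≥ R_th(1/0.0780 − 1) = 119.7 × 11.82 = 1.41 kΩ.

R_L(min) ≈ 1.41 kΩ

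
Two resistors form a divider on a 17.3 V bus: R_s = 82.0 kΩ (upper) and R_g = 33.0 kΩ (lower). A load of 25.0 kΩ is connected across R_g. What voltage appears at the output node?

V_out ≈ 2.56 V

The load sits in parallel with R_g: R_g‖R_L = (33.0 × 25.0) / (33.0 + 25.0) = 14.22 kΩ.
V_out = 17.3 × 14.22 / (82.0 + 14.22) = 17.3 × 14.22/96.22 = 2.56 V.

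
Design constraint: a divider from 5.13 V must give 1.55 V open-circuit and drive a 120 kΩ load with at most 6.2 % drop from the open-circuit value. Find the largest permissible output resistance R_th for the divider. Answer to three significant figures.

R_th ≤ 7.93 kΩ

Loading drop = R_th/(R_th + R_L) ≤ 0.0620, so R_th ≤ R_L · ε/(1−ε) = 120 kΩ × 0.0620/0.9380 = 7.93 kΩ.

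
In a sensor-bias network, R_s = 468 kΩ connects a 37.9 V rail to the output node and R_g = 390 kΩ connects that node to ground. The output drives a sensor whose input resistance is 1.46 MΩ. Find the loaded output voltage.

V_out ≈ 15.0 V

The load sits in parallel with R_g: R_g‖R_L = (390 × 1460) / (390 + 1460) = 307.8 kΩ.
V_out = 37.9 × 307.8 / (468 + 307.8) = 37.9 × 307.8/775.8 = 15.0 V.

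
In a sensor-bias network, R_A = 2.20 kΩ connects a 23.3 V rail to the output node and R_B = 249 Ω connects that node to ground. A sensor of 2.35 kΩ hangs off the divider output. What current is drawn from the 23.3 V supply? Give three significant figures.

I ≈ 9.61 mA

R_B‖R_L = 225.1 Ω, so the source sees R_A + R_B‖R_L = 2425 Ω.
I = 23.3 V / 2425 Ω = 9.61 mA.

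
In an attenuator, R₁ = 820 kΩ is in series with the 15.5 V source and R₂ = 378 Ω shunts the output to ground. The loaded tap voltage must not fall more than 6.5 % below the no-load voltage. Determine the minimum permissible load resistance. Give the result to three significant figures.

Output resistance R_th = R₁‖R₂ = (820000 × 378)/820400 = 377.8 Ω.
The fractional drop is R_th/(R_th + R_L); requiring this ≤ 0.0650 gives R_L ≥ R_th(1/0.0650 − 1) = 377.8 × 14.38 = 5.43 kΩ.

R_L(min) ≈ 5.43 kΩ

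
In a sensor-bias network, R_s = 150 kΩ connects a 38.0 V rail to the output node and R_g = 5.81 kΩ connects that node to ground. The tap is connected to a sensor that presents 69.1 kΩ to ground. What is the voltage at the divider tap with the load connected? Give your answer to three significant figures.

V_out ≈ 1.31 V

The load sits in parallel with R_g: R_g‖R_L = (5.81 × 69.1) / (5.81 + 69.1) = 5.359 kΩ.
V_out = 38.0 × 5.359 / (150 + 5.359) = 38.0 × 5.359/155.4 = 1.31 V.
(Unloaded it would have been 1.42 V.)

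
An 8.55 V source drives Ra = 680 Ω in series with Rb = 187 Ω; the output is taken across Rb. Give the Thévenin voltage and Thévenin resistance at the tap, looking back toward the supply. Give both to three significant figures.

V_th is the open-circuit tap voltage: 8.55 × 187/(680 + 187) = 1.84 V.
With the supply zeroed, Ra and Rb appear in parallel from the tap: R_th = Ra‖Rb = (680 × 187)/867.0 = 147 Ω.

V_th = 1.84 V, R_th = 147 Ω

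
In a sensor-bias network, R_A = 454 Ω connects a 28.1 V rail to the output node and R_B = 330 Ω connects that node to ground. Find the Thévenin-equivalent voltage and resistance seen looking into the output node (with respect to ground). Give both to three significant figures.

V_th = 11.8 V, R_th = 191 Ω

V_th is the open-circuit tap voltage: 28.1 × 330/(454 + 330) = 11.8 V.
With the supply zeroed, R_A and R_B appear in parallel from the tap: R_th = R_A‖R_B = (454 × 330)/784.0 = 191 Ω.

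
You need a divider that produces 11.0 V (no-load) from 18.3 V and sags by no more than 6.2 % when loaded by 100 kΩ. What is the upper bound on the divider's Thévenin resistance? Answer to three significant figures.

R_th ≤ 6.61 kΩ

Loading drop = R_th/(R_th + R_L) ≤ 0.0620, so R_th ≤ R_L · ε/(1−ε) = 100 kΩ × 0.0620/0.9380 = 6.61 kΩ.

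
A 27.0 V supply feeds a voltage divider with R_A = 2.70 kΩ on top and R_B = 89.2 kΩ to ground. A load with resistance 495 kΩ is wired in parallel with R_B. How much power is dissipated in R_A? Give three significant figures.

Total resistance from the source is R_A + (R_B‖R_L) = 78.28 kΩ, so I = 27.0/78.28 kΩ = 0.3449 mA.
P = I²·R_A = (0.3449 mA)² × 2.70 kΩ = 0.321 mW.

P ≈ 0.321 mW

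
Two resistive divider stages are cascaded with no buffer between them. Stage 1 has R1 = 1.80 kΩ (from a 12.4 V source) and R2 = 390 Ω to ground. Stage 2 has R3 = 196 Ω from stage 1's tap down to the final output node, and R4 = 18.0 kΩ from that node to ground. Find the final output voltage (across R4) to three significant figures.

Stage 2 presents R3+R4 = 18200 Ω as a load on stage 1's tap.
Stage 1's lower leg becomes R2‖(R3+R4) = 381.8 Ω, so V_mid = 12.4 × 381.8/2182 = 2.170 V.
Stage 2 is itself unloaded: V_out = V_mid × R4/(R3+R4) = 2.170 × 18000/18200 = 2.15 V.

V_out ≈ 2.15 V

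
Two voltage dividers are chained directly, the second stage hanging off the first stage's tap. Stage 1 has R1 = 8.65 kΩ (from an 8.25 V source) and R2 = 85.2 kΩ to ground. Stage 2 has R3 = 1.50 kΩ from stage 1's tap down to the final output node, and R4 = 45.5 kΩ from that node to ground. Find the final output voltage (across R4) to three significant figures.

V_out ≈ 6.21 V

Stage 2 presents R3+R4 = 47.00 kΩ as a load on stage 1's tap.
Stage 1's lower leg becomes R2‖(R3+R4) = 30.29 kΩ, so V_mid = 8.25 × 30.29/38.94 = 6.417 V.
Stage 2 is itself unloaded: V_out = V_mid × R4/(R3+R4) = 6.417 × 45.5/47.00 = 6.21 V.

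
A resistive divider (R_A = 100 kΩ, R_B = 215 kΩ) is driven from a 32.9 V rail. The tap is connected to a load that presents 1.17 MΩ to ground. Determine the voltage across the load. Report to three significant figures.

V_out ≈ 21.2 V

The load sits in parallel with R_B: R_B‖R_L = (215 × 1170) / (215 + 1170) = 181.6 kΩ.
V_out = 32.9 × 181.6 / (100 + 181.6) = 32.9 × 181.6/281.6 = 21.2 V.
(Unloaded it would have been 22.5 V.)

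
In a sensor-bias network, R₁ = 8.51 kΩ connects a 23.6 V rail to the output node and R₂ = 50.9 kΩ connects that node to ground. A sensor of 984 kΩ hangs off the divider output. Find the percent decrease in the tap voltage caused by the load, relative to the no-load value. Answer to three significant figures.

The divider's output (Thévenin) resistance is R₁‖R₂ = 7.291 kΩ.
Fractional drop under load = R_th/(R_th + R_L) = 7.291 / (7.291 + 984) = 0.007355.
So the output falls by 0.736 %.

0.736 %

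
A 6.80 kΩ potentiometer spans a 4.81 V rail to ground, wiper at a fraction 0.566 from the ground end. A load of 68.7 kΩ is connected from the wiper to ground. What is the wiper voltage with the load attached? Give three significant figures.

The wiper splits the pot into (1−α)R = 2.951 kΩ above and αR = 3.849 kΩ below.
Lower section ‖ load = 3.645 kΩ.
V_wiper = 4.81 × 3.645/(2.951 + 3.645) = 2.66 V.

V ≈ 2.66 V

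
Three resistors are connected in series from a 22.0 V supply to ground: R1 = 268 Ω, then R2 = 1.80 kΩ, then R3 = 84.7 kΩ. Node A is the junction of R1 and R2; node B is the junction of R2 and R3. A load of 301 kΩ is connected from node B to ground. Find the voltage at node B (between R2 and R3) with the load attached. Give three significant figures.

V ≈ 21.3 V

At node B, R3 is in parallel with the load: R3‖R_L = 66100 Ω.
Below node A the resistance is R2 + (R3‖R_L) = 67900 Ω, so V_A = 22.0 × 67900/68170 = 21.91 V.
Then V_B = V_A × (R3‖R_L)/(R2 + R3‖R_L) = 21.91 × 66100/67900 = 21.3 V.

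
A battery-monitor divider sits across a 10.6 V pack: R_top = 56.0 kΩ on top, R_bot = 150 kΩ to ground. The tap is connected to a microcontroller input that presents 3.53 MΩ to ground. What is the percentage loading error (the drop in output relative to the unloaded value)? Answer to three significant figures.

The divider's output (Thévenin) resistance is R_top‖R_bot = 40.78 kΩ.
Fractional drop under load = R_th/(R_th + R_L) = 40.78 / (40.78 + 3530) = 0.01142.
So the output falls by 1.14 %.

1.14 %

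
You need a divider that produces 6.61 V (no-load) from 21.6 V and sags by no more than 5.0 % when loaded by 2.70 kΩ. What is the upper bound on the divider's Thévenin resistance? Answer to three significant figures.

Loading drop = R_th/(R_th + R_L) ≤ 0.0500, so R_th ≤ R_L · ε/(1−ε) = 2.70 kΩ × 0.0500/0.9500 = 142 Ω.

R_th ≤ 142 Ω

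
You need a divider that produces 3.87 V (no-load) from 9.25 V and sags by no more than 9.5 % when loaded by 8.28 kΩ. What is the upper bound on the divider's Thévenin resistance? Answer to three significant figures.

Loading drop = R_th/(R_th + R_L) ≤ 0.0950, so R_th ≤ R_L · ε/(1−ε) = 8.28 kΩ × 0.0950/0.9050 = 869 Ω.

R_th ≤ 869 Ω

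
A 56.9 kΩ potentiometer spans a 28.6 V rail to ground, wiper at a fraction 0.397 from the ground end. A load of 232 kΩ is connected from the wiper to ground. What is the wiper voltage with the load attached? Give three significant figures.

The wiper splits the pot into (1−α)R = 34.31 kΩ above and αR = 22.59 kΩ below.
Lower section ‖ load = 20.58 kΩ.
V_wiper = 28.6 × 20.58/(34.31 + 20.58) = 10.7 V.

V ≈ 10.7 V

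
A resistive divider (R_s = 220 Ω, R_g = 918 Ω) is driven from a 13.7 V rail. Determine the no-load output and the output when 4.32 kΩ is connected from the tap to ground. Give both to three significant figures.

Open-circuit: V = 13.7 × 918/(220 + 918) = 11.1 V.
With the load, R_g becomes R_g‖R_L = 757.1 Ω, so V = 13.7 × 757.1/977.1 = 10.6 V.

Unloaded: 11.1 V; loaded: 10.6 V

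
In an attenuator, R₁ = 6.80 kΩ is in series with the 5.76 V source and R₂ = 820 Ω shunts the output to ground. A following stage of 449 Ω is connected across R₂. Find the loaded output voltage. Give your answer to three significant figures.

The load sits in parallel with R₂: R₂‖R_L = (820 × 449) / (820 + 449) = 290.1 Ω.
V_out = 5.76 × 290.1 / (6800 + 290.1) = 5.76 × 290.1/7090 = 0.236 V.

V_out ≈ 0.236 V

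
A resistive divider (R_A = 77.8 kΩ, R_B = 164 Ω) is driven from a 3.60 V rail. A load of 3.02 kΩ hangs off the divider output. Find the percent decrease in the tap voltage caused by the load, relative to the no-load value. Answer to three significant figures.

5.14 %

The divider's output (Thévenin) resistance is R_A‖R_B = 163.7 Ω.
Fractional drop under load = R_th/(R_th + R_L) = 163.7 / (163.7 + 3020) = 0.05140.
So the output falls by 5.14 %.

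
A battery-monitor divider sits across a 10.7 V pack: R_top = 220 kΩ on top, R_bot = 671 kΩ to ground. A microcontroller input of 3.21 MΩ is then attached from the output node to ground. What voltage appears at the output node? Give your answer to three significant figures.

V_out ≈ 7.66 V

The load sits in parallel with R_bot: R_bot‖R_L = (671 × 3210) / (671 + 3210) = 555.0 kΩ.
V_out = 10.7 × 555.0 / (220 + 555.0) = 10.7 × 555.0/775.0 = 7.66 V.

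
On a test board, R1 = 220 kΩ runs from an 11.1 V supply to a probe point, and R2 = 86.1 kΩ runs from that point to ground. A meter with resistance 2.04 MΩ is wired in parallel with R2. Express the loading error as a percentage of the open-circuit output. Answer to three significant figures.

The divider's output (Thévenin) resistance is R1‖R2 = 61.88 kΩ.
Fractional drop under load = R_th/(R_th + R_L) = 61.88 / (61.88 + 2040) = 0.02944.
So the output falls by 2.94 %.

2.94 %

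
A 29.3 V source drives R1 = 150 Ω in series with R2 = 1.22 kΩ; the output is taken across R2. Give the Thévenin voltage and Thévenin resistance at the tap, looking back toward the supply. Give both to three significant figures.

V_th = 26.1 V, R_th = 134 Ω

V_th is the open-circuit tap voltage: 29.3 × 1220/(150 + 1220) = 26.1 V.
With the supply zeroed, R1 and R2 appear in parallel from the tap: R_th = R1‖R2 = (150 × 1220)/1370 = 134 Ω.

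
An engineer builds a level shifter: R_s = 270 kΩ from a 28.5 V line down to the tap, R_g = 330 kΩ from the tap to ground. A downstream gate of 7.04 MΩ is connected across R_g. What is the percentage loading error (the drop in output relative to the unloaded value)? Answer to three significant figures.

2.07 %

The divider's output (Thévenin) resistance is R_s‖R_g = 148.5 kΩ.
Fractional drop under load = R_th/(R_th + R_L) = 148.5 / (148.5 + 7040) = 0.02066.
So the output falls by 2.07 %.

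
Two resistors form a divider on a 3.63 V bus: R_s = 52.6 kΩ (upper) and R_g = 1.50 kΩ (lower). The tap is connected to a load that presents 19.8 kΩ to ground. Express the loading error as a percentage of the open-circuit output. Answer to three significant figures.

The divider's output (Thévenin) resistance is R_s‖R_g = 1.458 kΩ.
Fractional drop under load = R_th/(R_th + R_L) = 1.458 / (1.458 + 19.8) = 0.06860.
So the output falls by 6.86 %.

6.86 %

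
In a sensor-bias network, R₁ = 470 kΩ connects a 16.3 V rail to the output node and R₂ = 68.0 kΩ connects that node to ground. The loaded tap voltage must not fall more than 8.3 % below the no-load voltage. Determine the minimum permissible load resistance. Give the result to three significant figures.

R_L(min) ≈ 656 kΩ

Output resistance R_th = R₁‖R₂ = (470 × 68.0)/538.0 = 59.41 kΩ.
The fractional drop is R_th/(R_th + R_L); requiring this ≤ 0.0830 gives R_L ≥ R_th(1/0.0830 − 1) = 59.41 × 11.05 = 656 kΩ.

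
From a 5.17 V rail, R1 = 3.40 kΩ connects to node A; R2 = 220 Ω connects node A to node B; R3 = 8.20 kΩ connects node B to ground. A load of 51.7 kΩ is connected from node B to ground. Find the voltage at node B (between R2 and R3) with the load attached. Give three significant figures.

At node B, R3 is in parallel with the load: R3‖R_L = 7077 Ω.
Below node A the resistance is R2 + (R3‖R_L) = 7297 Ω, so V_A = 5.17 × 7297/10700 = 3.527 V.
Then V_B = V_A × (R3‖R_L)/(R2 + R3‖R_L) = 3.527 × 7077/7297 = 3.42 V.

V ≈ 3.42 V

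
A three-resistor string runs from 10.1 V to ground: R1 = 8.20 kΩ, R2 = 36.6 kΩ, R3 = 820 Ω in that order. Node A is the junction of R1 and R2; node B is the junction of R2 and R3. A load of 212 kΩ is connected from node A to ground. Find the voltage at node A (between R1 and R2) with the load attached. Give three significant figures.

Below node A the series string R2+R3 = 37420 Ω sits in parallel with the 212000 Ω load: 31810 Ω.
V_A = 10.1 × 31810/(8200 + 31810) = 8.03 V.

V ≈ 8.03 V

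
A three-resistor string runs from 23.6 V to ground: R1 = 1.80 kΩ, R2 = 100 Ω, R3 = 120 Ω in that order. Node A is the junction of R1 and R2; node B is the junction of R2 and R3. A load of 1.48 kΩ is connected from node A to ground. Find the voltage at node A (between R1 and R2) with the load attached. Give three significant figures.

Below node A the series string R2+R3 = 220.0 Ω sits in parallel with the 1480 Ω load: 191.5 Ω.
V_A = 23.6 × 191.5/(1800 + 191.5) = 2.27 V.

V ≈ 2.27 V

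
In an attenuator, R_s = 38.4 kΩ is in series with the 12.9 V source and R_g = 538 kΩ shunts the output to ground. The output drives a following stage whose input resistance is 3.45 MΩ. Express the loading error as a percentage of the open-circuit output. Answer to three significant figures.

1.03 %

The divider's output (Thévenin) resistance is R_s‖R_g = 35.84 kΩ.
Fractional drop under load = R_th/(R_th + R_L) = 35.84 / (35.84 + 3450) = 0.01028.
So the output falls by 1.03 %.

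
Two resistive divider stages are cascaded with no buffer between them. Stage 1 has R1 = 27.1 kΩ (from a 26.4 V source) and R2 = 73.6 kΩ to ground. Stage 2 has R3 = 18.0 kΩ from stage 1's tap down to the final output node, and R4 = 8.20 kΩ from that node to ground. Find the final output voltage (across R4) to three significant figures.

V_out ≈ 3.44 V

Stage 2 presents R3+R4 = 26.20 kΩ as a load on stage 1's tap.
Stage 1's lower leg becomes R2‖(R3+R4) = 19.32 kΩ, so V_mid = 26.4 × 19.32/46.42 = 10.99 V.
Stage 2 is itself unloaded: V_out = V_mid × R4/(R3+R4) = 10.99 × 8.20/26.20 = 3.44 V.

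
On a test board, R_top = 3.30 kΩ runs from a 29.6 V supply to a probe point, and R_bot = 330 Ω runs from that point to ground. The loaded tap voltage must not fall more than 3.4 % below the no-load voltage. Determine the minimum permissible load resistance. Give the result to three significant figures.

Output resistance R_th = R_top‖R_bot = (3300 × 330)/3630 = 300.0 Ω.
The fractional drop is R_th/(R_th + R_L); requiring this ≤ 0.0340 gives R_L ≥ R_th(1/0.0340 − 1) = 300.0 × 28.41 = 8.52 kΩ.

R_L(min) ≈ 8.52 kΩ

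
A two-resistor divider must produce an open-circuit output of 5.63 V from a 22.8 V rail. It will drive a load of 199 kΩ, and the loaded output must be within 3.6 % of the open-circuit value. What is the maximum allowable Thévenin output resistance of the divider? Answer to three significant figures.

Loading drop = R_th/(R_th + R_L) ≤ 0.0360, so R_th ≤ R_L · ε/(1−ε) = 199 kΩ × 0.0360/0.9640 = 7.43 kΩ.
(Any R1, R2 with R2/(R1+R2) = 0.247 and R1‖R2 ≤ 7.43 kΩ will meet the spec.)

R_th ≤ 7.43 kΩ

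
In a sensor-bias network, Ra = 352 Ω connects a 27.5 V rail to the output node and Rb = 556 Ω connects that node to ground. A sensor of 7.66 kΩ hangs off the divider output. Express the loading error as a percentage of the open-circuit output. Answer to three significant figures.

2.74 %

The divider's output (Thévenin) resistance is Ra‖Rb = 215.5 Ω.
Fractional drop under load = R_th/(R_th + R_L) = 215.5 / (215.5 + 7660) = 0.02737.
So the output falls by 2.74 %.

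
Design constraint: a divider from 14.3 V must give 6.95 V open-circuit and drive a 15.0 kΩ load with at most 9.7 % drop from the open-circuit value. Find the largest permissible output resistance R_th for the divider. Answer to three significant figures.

R_th ≤ 1.61 kΩ

Loading drop = R_th/(R_th + R_L) ≤ 0.0970, so R_th ≤ R_L · ε/(1−ε) = 15.0 kΩ × 0.0970/0.9030 = 1.61 kΩ.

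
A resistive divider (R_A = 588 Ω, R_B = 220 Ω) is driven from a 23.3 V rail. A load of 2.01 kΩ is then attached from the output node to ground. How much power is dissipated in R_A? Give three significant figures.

Total resistance from the source is R_A + (R_B‖R_L) = 786.3 Ω, so I = 23.3/786.3 Ω = 29.63 mA.
P = I²·R_A = (29.63 mA)² × 588 Ω = 516 mW.

P ≈ 516 mW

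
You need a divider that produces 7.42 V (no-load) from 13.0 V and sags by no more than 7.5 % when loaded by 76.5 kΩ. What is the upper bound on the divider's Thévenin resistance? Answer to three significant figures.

R_th ≤ 6.20 kΩ

Loading drop = R_th/(R_th + R_L) ≤ 0.0750, so R_th ≤ R_L · ε/(1−ε) = 76.5 kΩ × 0.0750/0.9250 = 6.20 kΩ.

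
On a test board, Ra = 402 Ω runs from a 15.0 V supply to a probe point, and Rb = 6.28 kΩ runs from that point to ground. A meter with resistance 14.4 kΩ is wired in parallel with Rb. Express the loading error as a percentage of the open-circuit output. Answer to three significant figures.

2.56 %

The divider's output (Thévenin) resistance is Ra‖Rb = 377.8 Ω.
Fractional drop under load = R_th/(R_th + R_L) = 377.8 / (377.8 + 14400) = 0.02557.
So the output falls by 2.56 %.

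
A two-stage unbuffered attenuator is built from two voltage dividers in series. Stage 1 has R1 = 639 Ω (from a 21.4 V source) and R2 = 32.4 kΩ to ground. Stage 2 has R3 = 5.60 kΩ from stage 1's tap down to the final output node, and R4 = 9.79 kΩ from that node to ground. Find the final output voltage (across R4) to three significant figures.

V_out ≈ 12.8 V

Stage 2 presents R3+R4 = 15390 Ω as a load on stage 1's tap.
Stage 1's lower leg becomes R2‖(R3+R4) = 10430 Ω, so V_mid = 21.4 × 10430/11070 = 20.17 V.
Stage 2 is itself unloaded: V_out = V_mid × R4/(R3+R4) = 20.17 × 9790/15390 = 12.8 V.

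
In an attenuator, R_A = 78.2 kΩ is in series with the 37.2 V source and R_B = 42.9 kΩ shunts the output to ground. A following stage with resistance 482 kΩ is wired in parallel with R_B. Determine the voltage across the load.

V_out ≈ 12.5 V

The load sits in parallel with R_B: R_B‖R_L = (42.9 × 482) / (42.9 + 482) = 39.39 kΩ.
V_out = 37.2 × 39.39 / (78.2 + 39.39) = 37.2 × 39.39/117.6 = 12.5 V.
(Unloaded it would have been 13.2 V.)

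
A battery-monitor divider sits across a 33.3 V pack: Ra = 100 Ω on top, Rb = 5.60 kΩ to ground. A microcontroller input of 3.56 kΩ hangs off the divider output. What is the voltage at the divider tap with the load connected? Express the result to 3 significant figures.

V_out ≈ 31.8 V

The load sits in parallel with Rb: Rb‖R_L = (5600 × 3560) / (5600 + 3560) = 2176 Ω.
V_out = 33.3 × 2176 / (100 + 2176) = 33.3 × 2176/2276 = 31.8 V.
(Unloaded it would have been 32.7 V.)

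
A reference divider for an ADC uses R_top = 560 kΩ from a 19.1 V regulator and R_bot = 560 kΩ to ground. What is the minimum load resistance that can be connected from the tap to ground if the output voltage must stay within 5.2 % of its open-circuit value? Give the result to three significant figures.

Output resistance R_th = R_top‖R_bot = (560 × 560)/1120 = 280.0 kΩ.
The fractional drop is R_th/(R_th + R_L); requiring this ≤ 0.0520 gives R_L ≥ R_th(1/0.0520 − 1) = 280.0 × 18.23 = 5.10 MΩ.

R_L(min) ≈ 5.10 MΩ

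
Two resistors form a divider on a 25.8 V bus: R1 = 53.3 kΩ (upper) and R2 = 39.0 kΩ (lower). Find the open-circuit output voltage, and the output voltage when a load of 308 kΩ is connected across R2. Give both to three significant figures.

Open-circuit: V = 25.8 × 39.0/(53.3 + 39.0) = 10.9 V.
With the load, R2 becomes R2‖R_L = 34.62 kΩ, so V = 25.8 × 34.62/87.92 = 10.2 V.

Unloaded: 10.9 V; loaded: 10.2 V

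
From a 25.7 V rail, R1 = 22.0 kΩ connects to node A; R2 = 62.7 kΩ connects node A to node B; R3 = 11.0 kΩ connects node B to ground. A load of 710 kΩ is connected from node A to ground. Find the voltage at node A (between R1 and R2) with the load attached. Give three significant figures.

V ≈ 19.3 V

Below node A the series string R2+R3 = 73.70 kΩ sits in parallel with the 710 kΩ load: 66.77 kΩ.
V_A = 25.7 × 66.77/(22.0 + 66.77) = 19.3 V.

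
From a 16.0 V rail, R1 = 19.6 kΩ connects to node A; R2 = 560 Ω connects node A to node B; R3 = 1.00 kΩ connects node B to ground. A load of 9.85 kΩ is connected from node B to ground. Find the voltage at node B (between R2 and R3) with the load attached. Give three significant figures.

At node B, R3 is in parallel with the load: R3‖R_L = 907.8 Ω.
Below node A the resistance is R2 + (R3‖R_L) = 1468 Ω, so V_A = 16.0 × 1468/21070 = 1.115 V.
Then V_B = V_A × (R3‖R_L)/(R2 + R3‖R_L) = 1.115 × 907.8/1468 = 0.689 V.

V ≈ 0.689 V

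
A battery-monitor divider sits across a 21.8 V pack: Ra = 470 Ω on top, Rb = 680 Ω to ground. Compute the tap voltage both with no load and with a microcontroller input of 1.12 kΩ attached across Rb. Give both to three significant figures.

Unloaded: 12.9 V; loaded: 10.3 V

Open-circuit: V = 21.8 × 680/(470 + 680) = 12.9 V.
With the load, Rb becomes Rb‖R_L = 423.1 Ω, so V = 21.8 × 423.1/893.1 = 10.3 V.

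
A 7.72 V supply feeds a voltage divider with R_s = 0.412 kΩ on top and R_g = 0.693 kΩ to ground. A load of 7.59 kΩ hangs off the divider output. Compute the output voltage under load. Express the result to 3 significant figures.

V_out ≈ 4.68 V

The load sits in parallel with R_g: R_g‖R_L = (693 × 7590) / (693 + 7590) = 635.0 Ω.
V_out = 7.72 × 635.0 / (412 + 635.0) = 7.72 × 635.0/1047 = 4.68 V.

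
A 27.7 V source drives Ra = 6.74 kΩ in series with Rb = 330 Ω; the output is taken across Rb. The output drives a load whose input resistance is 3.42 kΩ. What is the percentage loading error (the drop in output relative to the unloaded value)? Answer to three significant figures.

Unloaded V = 27.7 × 330/7070 = 1.2929 V.
Loaded: Rb‖R_L = 301.0 Ω, giving V = 27.7 × 301.0/7041 = 1.1840 V.
Drop = (1.2929 − 1.1840) / 1.2929 = 8.42 %.

8.42 %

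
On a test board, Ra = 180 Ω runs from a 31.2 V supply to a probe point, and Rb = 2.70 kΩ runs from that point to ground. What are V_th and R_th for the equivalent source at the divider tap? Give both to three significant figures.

V_th = 29.2 V, R_th = 169 Ω

V_th is the open-circuit tap voltage: 31.2 × 2700/(180 + 2700) = 29.2 V.
With the supply zeroed, Ra and Rb appear in parallel from the tap: R_th = Ra‖Rb = (180 × 2700)/2880 = 169 Ω.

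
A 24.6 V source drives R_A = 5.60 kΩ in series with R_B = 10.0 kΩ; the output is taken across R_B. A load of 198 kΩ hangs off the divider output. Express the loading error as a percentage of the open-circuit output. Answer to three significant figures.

The divider's output (Thévenin) resistance is R_A‖R_B = 3.590 kΩ.
Fractional drop under load = R_th/(R_th + R_L) = 3.590 / (3.590 + 198) = 0.01781.
So the output falls by 1.78 %.

1.78 %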